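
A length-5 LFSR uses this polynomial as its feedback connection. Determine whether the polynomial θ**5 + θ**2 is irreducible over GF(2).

No

Write P(θ) = θ**5 + θ**2.
Check for roots in GF(2): P(0) = 0 → root; P(1) = 0 → root.
P(0) = 0, so (θ) divides P(θ); P is reducible.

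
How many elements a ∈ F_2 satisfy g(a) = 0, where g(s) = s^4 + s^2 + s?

Evaluate at each of the 2 elements of F_2:
g(0) = 0 → root; g(1) = 1.
Roots: {0}.

1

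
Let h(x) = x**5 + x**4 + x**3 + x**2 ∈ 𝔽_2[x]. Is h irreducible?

Check for roots in 𝔽_2: h(0) = 0 → root; h(1) = 0 → root.
h(0) = 0, so (x) divides h(x); h is reducible.

No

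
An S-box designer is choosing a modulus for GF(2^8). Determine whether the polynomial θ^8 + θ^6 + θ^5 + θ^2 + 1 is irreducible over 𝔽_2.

Yes

Write g(θ) = θ^8 + θ^6 + θ^5 + θ^2 + 1.
Check for roots in 𝔽_2: g(0) = 1; g(1) = 1.
No roots, so no linear factors.
Monic irreducibles of degree 2 over GF(2): θ^2 + θ + 1.
None of them divide g (all give nonzero remainder).
Monic irreducibles of degree 3 over GF(2): θ^3 + θ + 1, θ^3 + θ^2 + 1.
None of them divide g (all give nonzero remainder).
Monic irreducibles of degree 4 over GF(2): θ^4 + θ + 1, θ^4 + θ^3 + 1, θ^4 + θ^3 + θ^2 + θ + 1.
None of them divide g (all give nonzero remainder).
No irreducible factor of degree ≤ 4 exists, so g is irreducible over GF(2).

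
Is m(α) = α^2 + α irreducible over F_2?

No

Check for roots in F_2: m(0) = 0 → root; m(1) = 0 → root.
m(0) = 0, so (α) divides m(α); m is reducible.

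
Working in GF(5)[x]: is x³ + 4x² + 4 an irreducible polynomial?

Write m(x) = x³ + 4x² + 4.
Check for roots in GF(5): m(0) = 4; m(1) = 4; m(2) = 3; m(3) = 2; m(4) = 2.
No roots. A degree-3 polynomial over a field with no linear factor is irreducible.

Yes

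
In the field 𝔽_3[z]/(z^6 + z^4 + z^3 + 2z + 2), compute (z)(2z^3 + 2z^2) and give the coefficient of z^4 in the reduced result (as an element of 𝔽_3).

Multiply in 𝔽_3[z]: (z)·(2z^3 + 2z^2) = 2z^4 + 2z^3.
Reduced: 2z^4 + 2z^3.

2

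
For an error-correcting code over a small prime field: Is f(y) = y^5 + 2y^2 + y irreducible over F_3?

No

Check for roots in F_3: f(0) = 0 → root; f(1) = 1; f(2) = 0 → root.
f(0) = 0, so (y) divides f(y); f is reducible.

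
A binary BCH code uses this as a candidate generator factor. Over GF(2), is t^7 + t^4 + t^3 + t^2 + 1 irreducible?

Yes

Write h(t) = t^7 + t^4 + t^3 + t^2 + 1.
Check for roots in GF(2): h(0) = 1; h(1) = 1.
No roots, so no linear factors.
Monic irreducibles of degree 2 over GF(2): t^2 + t + 1.
None of them divide h (all give nonzero remainder).
Monic irreducibles of degree 3 over GF(2): t^3 + t + 1, t^3 + t^2 + 1.
None of them divide h (all give nonzero remainder).
No irreducible factor of degree ≤ 3 exists, so h is irreducible over GF(2).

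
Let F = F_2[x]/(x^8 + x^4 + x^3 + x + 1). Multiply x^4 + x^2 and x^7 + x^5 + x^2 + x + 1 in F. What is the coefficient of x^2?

1

Multiply in F_2[x]: (x^4 + x^2)·(x^7 + x^5 + x^2 + x + 1) = x^11 + x^7 + x^6 + x^5 + x^3 + x^2.
Reduce using x^8 ≡ x^4 + x^3 + x + 1 (mod x^8 + x^4 + x^3 + x + 1).
Reduced: x^5 + x^4 + x^2.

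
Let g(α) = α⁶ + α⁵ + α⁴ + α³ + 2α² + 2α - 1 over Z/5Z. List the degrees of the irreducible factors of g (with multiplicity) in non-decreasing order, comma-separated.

6

Roots in Z/5Z: g(0) = 4; g(1) = 2; g(2) = 1; g(3) = 3; g(4) = 4.
Complete factorization: g(α) = (α⁶ + α⁵ + α⁴ + α³ + 2α² + 2α - 1).
Factor degrees with multiplicity: 6 = 6.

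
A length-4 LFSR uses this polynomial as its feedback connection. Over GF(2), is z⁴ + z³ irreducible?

No

Write m(z) = z⁴ + z³.
Check for roots in GF(2): m(0) = 0 → root; m(1) = 0 → root.
m(0) = 0, so (z) divides m(z); m is reducible.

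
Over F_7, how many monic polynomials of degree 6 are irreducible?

By the necklace-counting formula, N_7(6) = (1/6) Σ_{d|6} μ(6/d)·7^d.
Divisors of 6: 1, 2, 3, 6; μ(6/d) for each: 1, -1, -1, 1.
Σ = 7^1 − 7^2 − 7^3 + 7^6 = 117264.
N = 117264/6 = 19544.

19544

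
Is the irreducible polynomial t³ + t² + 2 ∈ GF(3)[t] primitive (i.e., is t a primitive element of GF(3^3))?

No

Write f(t) = t³ + t² + 2.
|GF(3^3)^×| = 3^3 − 1 = 26. Prime factorization: 26 = 2·13.
f is primitive ⇔ t has order 26 in GF(3)[t]/(f), i.e. t^(26/q) ≠ 1 for each prime q | 26.
t^(13) mod f = 1
t^(2) mod f = t².
Since t^(13) = 1, the order of t divides 13 < 26; not primitive.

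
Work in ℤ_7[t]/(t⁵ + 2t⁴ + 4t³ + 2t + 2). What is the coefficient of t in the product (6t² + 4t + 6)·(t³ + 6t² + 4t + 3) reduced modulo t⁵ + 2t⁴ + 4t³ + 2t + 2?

Multiply in ℤ_7[t]: (6t² + 4t + 6)·(t³ + 6t² + 4t + 3) = 6t⁵ + 5t⁴ + 5t³ + t + 4.
Reduce using t⁵ ≡ 5t⁴ + 3t³ + 5t + 5 (mod t⁵ + 2t⁴ + 4t³ + 2t + 2).
Reduced: 2t³ + 3t + 6.

3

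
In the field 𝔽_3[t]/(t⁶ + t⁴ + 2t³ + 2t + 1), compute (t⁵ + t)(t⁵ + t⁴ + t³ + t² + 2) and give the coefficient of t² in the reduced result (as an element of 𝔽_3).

1

Multiply in 𝔽_3[t]: (t⁵ + t)·(t⁵ + t⁴ + t³ + t² + 2) = t¹⁰ + t⁹ + t⁸ + t⁷ + t⁶ + t⁴ + t³ + 2t.
Reduce using t⁶ ≡ 2t⁴ + t³ + t + 2 (mod t⁶ + t⁴ + 2t³ + 2t + 1).
Reduced: 2t³ + t² + 1.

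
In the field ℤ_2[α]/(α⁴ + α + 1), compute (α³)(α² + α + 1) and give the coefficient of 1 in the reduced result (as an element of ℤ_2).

Multiply in ℤ_2[α]: (α³)·(α² + α + 1) = α⁵ + α⁴ + α³.
Reduce using α⁴ ≡ α + 1 (mod α⁴ + α + 1).
Reduced: α³ + α² + 1.

1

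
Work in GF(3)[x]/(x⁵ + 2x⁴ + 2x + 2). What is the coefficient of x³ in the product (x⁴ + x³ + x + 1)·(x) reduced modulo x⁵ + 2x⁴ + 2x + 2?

Multiply in GF(3)[x]: (x⁴ + x³ + x + 1)·(x) = x⁵ + x⁴ + x² + x.
Reduce using x⁵ ≡ x⁴ + x + 1 (mod x⁵ + 2x⁴ + 2x + 2).
Reduced: 2x⁴ + x² + 2x + 1.

0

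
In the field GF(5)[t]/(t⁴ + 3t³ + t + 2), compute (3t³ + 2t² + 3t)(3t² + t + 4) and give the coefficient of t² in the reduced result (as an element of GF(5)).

Multiply in GF(5)[t]: (3t³ + 2t² + 3t)·(3t² + t + 4) = 4t⁵ + 4t⁴ + 3t³ + t² + 2t.
Reduce using t⁴ ≡ 2t³ + 4t + 3 (mod t⁴ + 3t³ + t + 2).
Reduced: 2t³ + 2t² + 2t + 1.

2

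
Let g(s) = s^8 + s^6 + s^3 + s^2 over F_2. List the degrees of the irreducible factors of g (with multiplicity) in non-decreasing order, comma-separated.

Roots in F_2: g(0) = 0 → root; g(1) = 0 → root.
Linear factors from roots: (s), (s + 1).
Complete factorization: g(s) = (s + 1)·(s)^2·(s^2 + s + 1)·(s^3 + s + 1).
Factor degrees with multiplicity: 1 + 1 + 1 + 2 + 3 = 8.

1, 1, 1, 2, 3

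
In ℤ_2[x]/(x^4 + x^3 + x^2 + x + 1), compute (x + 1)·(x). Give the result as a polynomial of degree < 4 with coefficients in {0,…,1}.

x^2 + x

Multiply in ℤ_2[x]: (x + 1)·(x) = x^2 + x.
Reduced: x^2 + x.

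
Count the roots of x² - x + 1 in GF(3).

1

Write P(x) = x² - x + 1.
Evaluate at each of the 3 elements of GF(3):
P(0) = 1; P(1) = 1; P(2) = 0 → root.
Roots: {2}.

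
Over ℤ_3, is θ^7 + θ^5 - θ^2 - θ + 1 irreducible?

Yes

Write f(θ) = θ^7 + θ^5 - θ^2 - θ + 1.
Check for roots in ℤ_3: f(0) = 1; f(1) = 1; f(2) = 2.
No roots, so no linear factors.
Monic irreducibles of degree 2 over GF(3): θ^2 + 1, θ^2 + θ - 1, θ^2 - θ - 1.
None of them divide f (all give nonzero remainder).
Degree-3 irreducible divisors: test the 8 monic irreducibles of degree 3 over GF(3).
None of them divide f (all give nonzero remainder).
No irreducible factor of degree ≤ 3 exists, so f is irreducible over GF(3).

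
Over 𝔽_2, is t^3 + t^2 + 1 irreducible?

Write m(t) = t^3 + t^2 + 1.
Check for roots in 𝔽_2: m(0) = 1; m(1) = 1.
No roots. A degree-3 polynomial over a field with no linear factor is irreducible.

Yes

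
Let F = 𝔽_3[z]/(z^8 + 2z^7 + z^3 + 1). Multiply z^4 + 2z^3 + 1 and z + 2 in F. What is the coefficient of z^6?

0

Multiply in 𝔽_3[z]: (z^4 + 2z^3 + 1)·(z + 2) = z^5 + z^4 + z^3 + z + 2.
Reduced: z^5 + z^4 + z^3 + z + 2.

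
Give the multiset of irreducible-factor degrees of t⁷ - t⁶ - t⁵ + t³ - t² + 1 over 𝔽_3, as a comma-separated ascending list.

Write h(t) = t⁷ - t⁶ - t⁵ + t³ - t² + 1.
Roots in 𝔽_3: h(0) = 1; h(1) = 0 → root; h(2) = 1.
Linear factors from roots: (t - 1).
Complete factorization: h(t) = (t - 1)^2·(t² + 1)·(t³ + t² - t + 1).
Factor degrees with multiplicity: 1 + 1 + 2 + 3 = 7.

1, 1, 2, 3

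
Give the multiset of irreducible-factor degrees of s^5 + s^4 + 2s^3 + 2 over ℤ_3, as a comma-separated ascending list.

Write h(s) = s^5 + s^4 + 2s^3 + 2.
Roots in ℤ_3: h(0) = 2; h(1) = 0 → root; h(2) = 0 → root.
Linear factors from roots: (s + 2), (s + 1).
Complete factorization: h(s) = (s + 1)·(s + 2)^2·(s^2 + 2s + 2).
Factor degrees with multiplicity: 1 + 1 + 1 + 2 = 5.

1, 1, 1, 2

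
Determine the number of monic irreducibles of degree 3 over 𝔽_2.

By the necklace-counting formula, N_2(3) = (1/3) Σ_{d|3} μ(3/d)·2^d.
Divisors of 3: 1, 3; μ(3/d) for each: -1, 1.
Σ = − 2^1 + 2^3 = 6.
N = 6/3 = 2.

2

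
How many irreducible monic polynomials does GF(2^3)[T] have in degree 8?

The number of monic irreducibles of degree 8 over GF(8) is (1/8)·Σ_{d∣8} μ(8/d) 8^d.
Divisors of 8: 1, 2, 4, 8; μ(8/d) for each: 0, 0, -1, 1.
Σ = − 8^4 + 8^8 = 16773120.
N = 16773120/8 = 2096640.

2096640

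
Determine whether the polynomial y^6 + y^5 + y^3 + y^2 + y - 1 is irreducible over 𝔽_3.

Yes

Write m(y) = y^6 + y^5 + y^3 + y^2 + y - 1.
Check for roots in 𝔽_3: m(0) = 2; m(1) = 1; m(2) = 1.
No roots, so no linear factors.
Monic irreducibles of degree 2 over GF(3): y^2 + 1, y^2 + y - 1, y^2 - y - 1.
None of them divide m (all give nonzero remainder).
Degree-3 irreducible divisors: test the 8 monic irreducibles of degree 3 over GF(3).
None of them divide m (all give nonzero remainder).
No irreducible factor of degree ≤ 3 exists, so m is irreducible over GF(3).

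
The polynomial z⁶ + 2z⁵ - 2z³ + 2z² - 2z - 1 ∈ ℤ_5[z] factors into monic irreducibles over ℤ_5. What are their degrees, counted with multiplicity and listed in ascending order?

1, 1, 2, 2

Write g(z) = z⁶ + 2z⁵ - 2z³ + 2z² - 2z - 1.
Roots in ℤ_5: g(0) = 4; g(1) = 0 → root; g(2) = 0 → root; g(3) = 2; g(4) = 4.
Linear factors from roots: (z - 1), (z - 2).
Complete factorization: g(z) = (z - 2)·(z - 1)·(z² + 2z - 2)·(z² - 2z - 1).
Factor degrees with multiplicity: 1 + 1 + 2 + 2 = 6.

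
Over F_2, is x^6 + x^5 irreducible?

Write f(x) = x^6 + x^5.
Check for roots in F_2: f(0) = 0 → root; f(1) = 0 → root.
f(0) = 0, so (x) divides f(x); f is reducible.

No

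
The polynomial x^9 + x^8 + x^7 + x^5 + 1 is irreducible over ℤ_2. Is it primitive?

Write f(x) = x^9 + x^8 + x^7 + x^5 + 1.
|GF(2^9)^×| = 2^9 − 1 = 511. Prime factorization: 511 = 7·73.
f is primitive ⇔ x has order 511 in GF(2)[x]/(f), i.e. x^(511/q) ≠ 1 for each prime q | 511.
x^(73) mod f = 1
x^(7) mod f = x^7.
Since x^(73) = 1, the order of x divides 73 < 511; not primitive.

No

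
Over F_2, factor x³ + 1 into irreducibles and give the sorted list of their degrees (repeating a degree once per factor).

Write g(x) = x³ + 1.
Roots in F_2: g(0) = 1; g(1) = 0 → root.
Linear factors from roots: (x + 1).
Complete factorization: g(x) = (x + 1)·(x² + x + 1).
Factor degrees with multiplicity: 1 + 2 = 3.

1, 2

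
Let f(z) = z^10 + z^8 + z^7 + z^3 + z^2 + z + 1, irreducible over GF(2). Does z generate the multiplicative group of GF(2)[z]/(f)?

|GF(2^10)^×| = 2^10 − 1 = 1023. Prime factorization: 1023 = 3·11·31.
f is primitive ⇔ z has order 1023 in GF(2)[z]/(f), i.e. z^(1023/q) ≠ 1 for each prime q | 1023.
z^(341) mod f = z^9 + z^8 + z^7 + z^6 + z^4 + z^2.
z^(93) mod f = z^9 + z^8 + z^6 + z^5 + z^3 + z.
z^(33) mod f = z^8 + z^5 + z^4 + z^3 + z^2 + z + 1.
None equal 1, so z has full order 1023; f is primitive.

Yes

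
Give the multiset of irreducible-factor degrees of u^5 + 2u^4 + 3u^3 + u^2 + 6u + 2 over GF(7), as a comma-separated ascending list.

5

Write h(u) = u^5 + 2u^4 + 3u^3 + u^2 + 6u + 2.
Complete factorization: h(u) = (u^5 + 2u^4 + 3u^3 + u^2 + 6u + 2).
Factor degrees with multiplicity: 5 = 5.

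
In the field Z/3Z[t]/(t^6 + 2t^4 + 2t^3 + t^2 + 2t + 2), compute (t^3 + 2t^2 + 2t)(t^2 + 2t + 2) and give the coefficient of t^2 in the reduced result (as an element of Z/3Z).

Multiply in Z/3Z[t]: (t^3 + 2t^2 + 2t)·(t^2 + 2t + 2) = t^5 + t^4 + 2t^3 + 2t^2 + t.
Reduced: t^5 + t^4 + 2t^3 + 2t^2 + t.

2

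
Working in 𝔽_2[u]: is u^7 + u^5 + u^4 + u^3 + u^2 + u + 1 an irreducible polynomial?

Write m(u) = u^7 + u^5 + u^4 + u^3 + u^2 + u + 1.
Check for roots in 𝔽_2: m(0) = 1; m(1) = 1.
No roots, so no linear factors.
Monic irreducibles of degree 2 over GF(2): u^2 + u + 1.
None of them divide m (all give nonzero remainder).
Monic irreducibles of degree 3 over GF(2): u^3 + u + 1, u^3 + u^2 + 1.
None of them divide m (all give nonzero remainder).
No irreducible factor of degree ≤ 3 exists, so m is irreducible over GF(2).

Yes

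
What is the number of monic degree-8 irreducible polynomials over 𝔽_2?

Gauss's count: N_{2}(8) = (1/8) Σ_{d|8} μ(8/d)·2^d.
Divisors of 8: 1, 2, 4, 8; μ(8/d) for each: 0, 0, -1, 1.
Σ = − 2^4 + 2^8 = 240.
N = 240/8 = 30.

30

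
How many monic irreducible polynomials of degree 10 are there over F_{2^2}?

104754

x^(4^10) − x is the product of all monic irreducibles of degree dividing 10; Möbius inversion gives N = (1/10) Σ μ(10/d)·4^d.
Divisors of 10: 1, 2, 5, 10; μ(10/d) for each: 1, -1, -1, 1.
Σ = 4^1 − 4^2 − 4^5 + 4^10 = 1047540.
N = 1047540/10 = 104754.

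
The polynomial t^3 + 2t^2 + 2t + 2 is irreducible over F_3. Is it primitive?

No

Write f(t) = t^3 + 2t^2 + 2t + 2.
|GF(3^3)^×| = 3^3 − 1 = 26. Prime factorization: 26 = 2·13.
f is primitive ⇔ t has order 26 in GF(3)[t]/(f), i.e. t^(26/q) ≠ 1 for each prime q | 26.
t^(13) mod f = 1
t^(2) mod f = t^2.
Since t^(13) = 1, the order of t divides 13 < 26; not primitive.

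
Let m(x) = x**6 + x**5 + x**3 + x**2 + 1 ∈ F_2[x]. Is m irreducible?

Yes

Check for roots in F_2: m(0) = 1; m(1) = 1.
No roots, so no linear factors.
Monic irreducibles of degree 2 over GF(2): x**2 + x + 1.
None of them divide m (all give nonzero remainder).
Monic irreducibles of degree 3 over GF(2): x**3 + x + 1, x**3 + x**2 + 1.
None of them divide m (all give nonzero remainder).
No irreducible factor of degree ≤ 3 exists, so m is irreducible over GF(2).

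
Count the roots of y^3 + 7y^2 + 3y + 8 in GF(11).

3

Write h(y) = y^3 + 7y^2 + 3y + 8.
Evaluate at each of the 11 elements of GF(11):
h(0) = 8; h(1) = 8; h(2) = 6; h(3) = 8; h(4) = 9; h(5) = 4; h(6) = 10; h(7) = 0 → root; h(8) = 2; h(9) = 0 → root; h(10) = 0 → root.
Roots: {7, 9, 10}.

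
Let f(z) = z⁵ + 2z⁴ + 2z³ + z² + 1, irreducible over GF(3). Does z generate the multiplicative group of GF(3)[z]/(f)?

Yes

|GF(3^5)^×| = 3^5 − 1 = 242. Prime factorization: 242 = 2·11^2.
f is primitive ⇔ z has order 242 in GF(3)[z]/(f), i.e. z^(242/q) ≠ 1 for each prime q | 242.
z^(121) mod f = 2.
z^(22) mod f = z⁴ + z³ + z² + 1.
None equal 1, so z has full order 242; f is primitive.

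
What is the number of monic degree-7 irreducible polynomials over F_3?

312

Gauss's count: N_{3}(7) = (1/7) Σ_{d|7} μ(7/d)·3^d.
Divisors of 7: 1, 7; μ(7/d) for each: -1, 1.
Σ = − 3^1 + 3^7 = 2184.
N = 2184/7 = 312.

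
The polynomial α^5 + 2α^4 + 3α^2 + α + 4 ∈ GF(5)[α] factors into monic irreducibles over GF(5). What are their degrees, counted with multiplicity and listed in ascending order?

Write g(α) = α^5 + 2α^4 + 3α^2 + α + 4.
Roots in GF(5): g(0) = 4; g(1) = 1; g(2) = 2; g(3) = 4; g(4) = 2.
Complete factorization: g(α) = (α^2 + 2α + 4)·(α^3 + α + 1).
Factor degrees with multiplicity: 2 + 3 = 5.

2, 3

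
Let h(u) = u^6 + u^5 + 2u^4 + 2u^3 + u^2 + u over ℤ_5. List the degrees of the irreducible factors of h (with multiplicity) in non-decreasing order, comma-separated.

Roots in ℤ_5: h(0) = 0 → root; h(1) = 3; h(2) = 0 → root; h(3) = 0 → root; h(4) = 0 → root.
Linear factors from roots: (u), (u + 3), (u + 2), (u + 1).
Complete factorization: h(u) = (u)·(u + 1)·(u + 2)^2·(u + 3)^2.
Factor degrees with multiplicity: 1 + 1 + 1 + 1 + 1 + 1 = 6.

1, 1, 1, 1, 1, 1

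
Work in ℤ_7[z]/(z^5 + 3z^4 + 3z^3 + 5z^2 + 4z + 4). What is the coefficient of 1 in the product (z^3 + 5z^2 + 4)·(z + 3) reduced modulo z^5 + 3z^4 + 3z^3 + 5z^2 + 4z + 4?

Multiply in ℤ_7[z]: (z^3 + 5z^2 + 4)·(z + 3) = z^4 + z^3 + z^2 + 4z + 5.
Reduced: z^4 + z^3 + z^2 + 4z + 5.

5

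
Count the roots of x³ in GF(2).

Write g(x) = x³.
Evaluate at each of the 2 elements of GF(2):
g(0) = 0 → root; g(1) = 1.
Roots: {0}.

1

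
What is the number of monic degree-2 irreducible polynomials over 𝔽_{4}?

6

x^(4^2) − x is the product of all monic irreducibles of degree dividing 2; Möbius inversion gives N = (1/2) Σ μ(2/d)·4^d.
Divisors of 2: 1, 2; μ(2/d) for each: -1, 1.
Σ = − 4^1 + 4^2 = 12.
N = 12/2 = 6.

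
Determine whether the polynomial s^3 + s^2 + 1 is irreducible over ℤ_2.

Write m(s) = s^3 + s^2 + 1.
Check for roots in ℤ_2: m(0) = 1; m(1) = 1.
No roots. A degree-3 polynomial over a field with no linear factor is irreducible.

Yes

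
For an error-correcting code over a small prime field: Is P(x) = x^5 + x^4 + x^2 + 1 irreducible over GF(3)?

Check for roots in GF(3): P(0) = 1; P(1) = 1; P(2) = 2.
No roots, so no linear factors.
Monic irreducibles of degree 2 over GF(3): x^2 + 1, x^2 + x + 2, x^2 + 2x + 2.
None of them divide P (all give nonzero remainder).
No irreducible factor of degree ≤ 2 exists, so P is irreducible over GF(3).

Yes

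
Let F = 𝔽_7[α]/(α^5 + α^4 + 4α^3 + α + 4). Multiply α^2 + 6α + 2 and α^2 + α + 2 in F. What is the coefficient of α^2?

Multiply in 𝔽_7[α]: (α^2 + 6α + 2)·(α^2 + α + 2) = α^4 + 3α^2 + 4.
Reduced: α^4 + 3α^2 + 4.

3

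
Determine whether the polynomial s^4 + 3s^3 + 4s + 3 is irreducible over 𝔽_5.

Write m(s) = s^4 + 3s^3 + 4s + 3.
Check for roots in 𝔽_5: m(0) = 3; m(1) = 1; m(2) = 1; m(3) = 2; m(4) = 2.
No roots, so no linear factors.
Degree-2 irreducible divisors: test the 10 monic irreducibles of degree 2 over GF(5).
None of them divide m (all give nonzero remainder).
No irreducible factor of degree ≤ 2 exists, so m is irreducible over GF(5).

Yes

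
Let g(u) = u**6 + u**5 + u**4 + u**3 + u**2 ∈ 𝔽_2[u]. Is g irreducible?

No

Check for roots in 𝔽_2: g(0) = 0 → root; g(1) = 1.
g(0) = 0, so (u) divides g(u); g is reducible.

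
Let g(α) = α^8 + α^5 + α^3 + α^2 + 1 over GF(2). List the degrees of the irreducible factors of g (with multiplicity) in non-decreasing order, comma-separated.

8

Roots in GF(2): g(0) = 1; g(1) = 1.
Complete factorization: g(α) = (α^8 + α^5 + α^3 + α^2 + 1).
Factor degrees with multiplicity: 8 = 8.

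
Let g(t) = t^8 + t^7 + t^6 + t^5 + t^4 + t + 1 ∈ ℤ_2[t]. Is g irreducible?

Yes

Check for roots in ℤ_2: g(0) = 1; g(1) = 1.
No roots, so no linear factors.
Monic irreducibles of degree 2 over GF(2): t^2 + t + 1.
None of them divide g (all give nonzero remainder).
Monic irreducibles of degree 3 over GF(2): t^3 + t + 1, t^3 + t^2 + 1.
None of them divide g (all give nonzero remainder).
Monic irreducibles of degree 4 over GF(2): t^4 + t + 1, t^4 + t^3 + 1, t^4 + t^3 + t^2 + t + 1.
None of them divide g (all give nonzero remainder).
No irreducible factor of degree ≤ 4 exists, so g is irreducible over GF(2).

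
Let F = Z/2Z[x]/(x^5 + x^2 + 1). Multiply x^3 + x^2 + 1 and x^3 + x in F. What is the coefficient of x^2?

1

Multiply in Z/2Z[x]: (x^3 + x^2 + 1)·(x^3 + x) = x^6 + x^5 + x^4 + x.
Reduce using x^5 ≡ x^2 + 1 (mod x^5 + x^2 + 1).
Reduced: x^4 + x^3 + x^2 + 1.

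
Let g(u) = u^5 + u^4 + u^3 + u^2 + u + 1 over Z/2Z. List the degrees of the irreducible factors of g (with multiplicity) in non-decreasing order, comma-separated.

Roots in Z/2Z: g(0) = 1; g(1) = 0 → root.
Linear factors from roots: (u + 1).
Complete factorization: g(u) = (u + 1)·(u^2 + u + 1)^2.
Factor degrees with multiplicity: 1 + 2 + 2 = 5.

1, 2, 2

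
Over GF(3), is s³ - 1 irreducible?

Write f(s) = s³ - 1.
Check for roots in GF(3): f(0) = 2; f(1) = 0 → root; f(2) = 1.
f(1) = 0, so (s − 1) divides f(s); f is reducible.

No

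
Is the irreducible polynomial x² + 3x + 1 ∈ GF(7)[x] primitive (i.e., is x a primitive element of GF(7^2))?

Write f(x) = x² + 3x + 1.
|GF(7^2)^×| = 7^2 − 1 = 48. Prime factorization: 48 = 2^4·3.
f is primitive ⇔ x has order 48 in GF(7)[x]/(f), i.e. x^(48/q) ≠ 1 for each prime q | 48.
x^(24) mod f = 1
x^(16) mod f = 1
Since x^(24) = 1, the order of x divides 24 < 48; not primitive.

No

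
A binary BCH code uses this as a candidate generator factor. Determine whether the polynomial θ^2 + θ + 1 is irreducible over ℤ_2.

Write m(θ) = θ^2 + θ + 1.
Check for roots in ℤ_2: m(0) = 1; m(1) = 1.
No roots. A degree-2 polynomial over a field with no linear factor is irreducible.

Yes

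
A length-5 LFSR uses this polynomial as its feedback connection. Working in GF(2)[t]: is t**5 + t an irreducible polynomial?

Write h(t) = t**5 + t.
Check for roots in GF(2): h(0) = 0 → root; h(1) = 0 → root.
h(0) = 0, so (t) divides h(t); h is reducible.

No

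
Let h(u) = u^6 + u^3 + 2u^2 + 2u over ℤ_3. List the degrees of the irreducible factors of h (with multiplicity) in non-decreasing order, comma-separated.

Roots in ℤ_3: h(0) = 0 → root; h(1) = 0 → root; h(2) = 0 → root.
Linear factors from roots: (u), (u + 2), (u + 1).
Complete factorization: h(u) = (u)·(u + 1)·(u + 2)^2·(u^2 + u + 2).
Factor degrees with multiplicity: 1 + 1 + 1 + 1 + 2 = 6.

1, 1, 1, 1, 2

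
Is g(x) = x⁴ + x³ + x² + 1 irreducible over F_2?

Check for roots in F_2: g(0) = 1; g(1) = 0 → root.
g(1) = 0, so (x − 1) divides g(x); g is reducible.

No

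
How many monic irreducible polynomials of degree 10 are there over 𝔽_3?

5880

Gauss's count: N_{3}(10) = (1/10) Σ_{d|10} μ(10/d)·3^d.
Divisors of 10: 1, 2, 5, 10; μ(10/d) for each: 1, -1, -1, 1.
Σ = 3^1 − 3^2 − 3^5 + 3^10 = 58800.
N = 58800/10 = 5880.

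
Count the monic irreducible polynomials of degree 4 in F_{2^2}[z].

By the necklace-counting formula, N_4(4) = (1/4) Σ_{d|4} μ(4/d)·4^d.
Divisors of 4: 1, 2, 4; μ(4/d) for each: 0, -1, 1.
Σ = − 4^2 + 4^4 = 240.
N = 240/4 = 60.

60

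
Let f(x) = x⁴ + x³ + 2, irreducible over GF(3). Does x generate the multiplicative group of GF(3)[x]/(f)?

|GF(3^4)^×| = 3^4 − 1 = 80. Prime factorization: 80 = 2^4·5.
f is primitive ⇔ x has order 80 in GF(3)[x]/(f), i.e. x^(80/q) ≠ 1 for each prime q | 80.
x^(40) mod f = 2.
x^(16) mod f = 2x² + 2x + 2.
None equal 1, so x has full order 80; f is primitive.

Yes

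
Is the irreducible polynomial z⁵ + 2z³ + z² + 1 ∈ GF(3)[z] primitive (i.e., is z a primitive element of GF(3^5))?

Yes

Write f(z) = z⁵ + 2z³ + z² + 1.
|GF(3^5)^×| = 3^5 − 1 = 242. Prime factorization: 242 = 2·11^2.
f is primitive ⇔ z has order 242 in GF(3)[z]/(f), i.e. z^(242/q) ≠ 1 for each prime q | 242.
z^(121) mod f = 2.
z^(22) mod f = z² + 2z + 2.
None equal 1, so z has full order 242; f is primitive.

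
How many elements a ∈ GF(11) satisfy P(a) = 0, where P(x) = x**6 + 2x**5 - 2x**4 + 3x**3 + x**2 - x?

Evaluate at each of the 11 elements of GF(11):
P(0) = 0 → root; P(1) = 4; P(2) = 1; P(3) = 7; P(4) = 6; P(5) = 10; P(6) = 3; P(7) = 0 → root; P(8) = 1; P(9) = 5; P(10) = 7.
Roots: {0, 7}.

2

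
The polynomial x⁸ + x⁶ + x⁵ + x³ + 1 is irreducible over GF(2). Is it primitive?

Yes

Write f(x) = x⁸ + x⁶ + x⁵ + x³ + 1.
|GF(2^8)^×| = 2^8 − 1 = 255. Prime factorization: 255 = 3·5·17.
f is primitive ⇔ x has order 255 in GF(2)[x]/(f), i.e. x^(255/q) ≠ 1 for each prime q | 255.
x^(85) mod f = x⁶ + x⁵ + x⁴ + x³ + x² + x + 1.
x^(51) mod f = x⁶ + x⁵ + x⁴ + x³.
x^(15) mod f = x⁷ + x⁵ + x⁴ + x² + 1.
None equal 1, so x has full order 255; f is primitive.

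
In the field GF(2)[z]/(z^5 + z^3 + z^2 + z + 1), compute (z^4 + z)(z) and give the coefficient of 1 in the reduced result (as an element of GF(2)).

1

Multiply in GF(2)[z]: (z^4 + z)·(z) = z^5 + z^2.
Reduce using z^5 ≡ z^3 + z^2 + z + 1 (mod z^5 + z^3 + z^2 + z + 1).
Reduced: z^3 + z + 1.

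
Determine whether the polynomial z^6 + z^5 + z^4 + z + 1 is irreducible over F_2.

Write h(z) = z^6 + z^5 + z^4 + z + 1.
Check for roots in F_2: h(0) = 1; h(1) = 1.
No roots, so no linear factors.
Monic irreducibles of degree 2 over GF(2): z^2 + z + 1.
None of them divide h (all give nonzero remainder).
Monic irreducibles of degree 3 over GF(2): z^3 + z + 1, z^3 + z^2 + 1.
None of them divide h (all give nonzero remainder).
No irreducible factor of degree ≤ 3 exists, so h is irreducible over GF(2).

Yes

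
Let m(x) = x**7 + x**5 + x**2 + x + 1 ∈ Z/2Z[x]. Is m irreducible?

Check for roots in Z/2Z: m(0) = 1; m(1) = 1.
No roots, so no linear factors.
Monic irreducibles of degree 2 over GF(2): x**2 + x + 1.
None of them divide m (all give nonzero remainder).
Monic irreducibles of degree 3 over GF(2): x**3 + x + 1, x**3 + x**2 + 1.
None of them divide m (all give nonzero remainder).
No irreducible factor of degree ≤ 3 exists, so m is irreducible over GF(2).

Yes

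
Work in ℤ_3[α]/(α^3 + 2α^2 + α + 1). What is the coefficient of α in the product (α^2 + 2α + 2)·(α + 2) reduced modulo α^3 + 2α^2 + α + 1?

2

Multiply in ℤ_3[α]: (α^2 + 2α + 2)·(α + 2) = α^3 + α^2 + 1.
Reduce using α^3 ≡ α^2 + 2α + 2 (mod α^3 + 2α^2 + α + 1).
Reduced: 2α^2 + 2α.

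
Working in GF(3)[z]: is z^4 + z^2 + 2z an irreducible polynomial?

Write m(z) = z^4 + z^2 + 2z.
Check for roots in GF(3): m(0) = 0 → root; m(1) = 1; m(2) = 0 → root.
m(0) = 0, so (z) divides m(z); m is reducible.

No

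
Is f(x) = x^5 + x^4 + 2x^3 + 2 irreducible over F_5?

No

Check for roots in F_5: f(0) = 2; f(1) = 1; f(2) = 1; f(3) = 0 → root; f(4) = 0 → root.
f(3) = 0, so (x − 3) divides f(x); f is reducible.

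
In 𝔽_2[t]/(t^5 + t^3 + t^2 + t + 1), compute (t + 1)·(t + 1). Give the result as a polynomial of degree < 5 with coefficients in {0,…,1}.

t^2 + 1

Multiply in 𝔽_2[t]: (t + 1)·(t + 1) = t^2 + 1.
Reduced: t^2 + 1.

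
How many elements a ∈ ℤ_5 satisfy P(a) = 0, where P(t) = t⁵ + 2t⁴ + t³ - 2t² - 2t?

4

Evaluate at each of the 5 elements of ℤ_5:
P(0) = 0 → root; P(1) = 0 → root; P(2) = 0 → root; P(3) = 3; P(4) = 0 → root.
Roots: {0, 1, 2, 4}.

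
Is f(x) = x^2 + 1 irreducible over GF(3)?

Check for roots in GF(3): f(0) = 1; f(1) = 2; f(2) = 2.
No roots. A degree-2 polynomial over a field with no linear factor is irreducible.

Yes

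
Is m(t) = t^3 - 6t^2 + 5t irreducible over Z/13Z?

Check each element of Z/13Z for a root: m(0)=0, m(1)=0, m(2)=7, m(3)=1, m(4)=1, m(5)=0, m(6)=4, m(7)=6, m(8)=12, m(9)=2, m(10)=8, m(11)=10, m(12)=1.
m(0) = 0, so (t) divides m(t); m is reducible.

No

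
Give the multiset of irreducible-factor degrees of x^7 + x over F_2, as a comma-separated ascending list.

Write f(x) = x^7 + x.
Roots in F_2: f(0) = 0 → root; f(1) = 0 → root.
Linear factors from roots: (x), (x + 1).
Complete factorization: f(x) = (x)·(x + 1)^2·(x^2 + x + 1)^2.
Factor degrees with multiplicity: 1 + 1 + 1 + 2 + 2 = 7.

1, 1, 1, 2, 2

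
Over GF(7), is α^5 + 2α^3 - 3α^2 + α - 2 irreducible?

Write h(α) = α^5 + 2α^3 - 3α^2 + α - 2.
Check for roots in GF(7): h(0) = 5; h(1) = 6; h(2) = 1; h(3) = 5; h(4) = 0 → root; h(5) = 6; h(6) = 5.
h(4) = 0, so (α − 4) divides h(α); h is reducible.

No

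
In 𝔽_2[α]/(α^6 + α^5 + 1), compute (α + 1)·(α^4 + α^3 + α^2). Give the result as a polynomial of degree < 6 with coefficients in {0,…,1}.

α^5 + α^2

Multiply in 𝔽_2[α]: (α + 1)·(α^4 + α^3 + α^2) = α^5 + α^2.
Reduced: α^5 + α^2.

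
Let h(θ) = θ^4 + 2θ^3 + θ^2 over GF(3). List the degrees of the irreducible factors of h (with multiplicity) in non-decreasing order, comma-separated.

1, 1, 1, 1

Roots in GF(3): h(0) = 0 → root; h(1) = 1; h(2) = 0 → root.
Linear factors from roots: (θ), (θ + 1).
Complete factorization: h(θ) = (θ)^2·(θ + 1)^2.
Factor degrees with multiplicity: 1 + 1 + 1 + 1 = 4.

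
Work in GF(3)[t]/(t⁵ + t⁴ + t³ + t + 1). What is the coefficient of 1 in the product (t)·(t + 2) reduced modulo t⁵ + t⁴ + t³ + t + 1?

Multiply in GF(3)[t]: (t)·(t + 2) = t² + 2t.
Reduced: t² + 2t.

0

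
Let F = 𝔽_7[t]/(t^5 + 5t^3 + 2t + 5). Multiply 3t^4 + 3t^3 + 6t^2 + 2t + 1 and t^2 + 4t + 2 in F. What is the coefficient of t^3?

6

Multiply in 𝔽_7[t]: (3t^4 + 3t^3 + 6t^2 + 2t + 1)·(t^2 + 4t + 2) = 3t^6 + t^5 + 3t^4 + 4t^3 + t + 2.
Reduce using t^5 ≡ 2t^3 + 5t + 2 (mod t^5 + 5t^3 + 2t + 5).
Reduced: 2t^4 + 6t^3 + t^2 + 5t + 4.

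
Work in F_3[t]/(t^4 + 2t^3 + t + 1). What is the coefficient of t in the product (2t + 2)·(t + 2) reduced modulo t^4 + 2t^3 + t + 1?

0

Multiply in F_3[t]: (2t + 2)·(t + 2) = 2t^2 + 1.
Reduced: 2t^2 + 1.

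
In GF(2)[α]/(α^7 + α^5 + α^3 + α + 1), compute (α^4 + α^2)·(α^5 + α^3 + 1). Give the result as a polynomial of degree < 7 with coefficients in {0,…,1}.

α^5 + α^4 + α + 1

Multiply in GF(2)[α]: (α^4 + α^2)·(α^5 + α^3 + 1) = α^9 + α^5 + α^4 + α^2.
Reduce using α^7 ≡ α^5 + α^3 + α + 1 (mod α^7 + α^5 + α^3 + α + 1).
Reduced: α^5 + α^4 + α + 1.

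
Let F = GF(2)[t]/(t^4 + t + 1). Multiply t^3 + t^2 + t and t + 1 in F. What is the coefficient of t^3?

0

Multiply in GF(2)[t]: (t^3 + t^2 + t)·(t + 1) = t^4 + t.
Reduce using t^4 ≡ t + 1 (mod t^4 + t + 1).
Reduced: 1.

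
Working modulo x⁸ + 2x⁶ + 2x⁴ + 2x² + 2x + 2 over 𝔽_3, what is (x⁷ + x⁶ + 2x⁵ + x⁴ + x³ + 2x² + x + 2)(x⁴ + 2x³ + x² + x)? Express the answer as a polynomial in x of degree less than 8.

Multiply in 𝔽_3[x]: (x⁷ + x⁶ + 2x⁵ + x⁴ + x³ + 2x² + x + 2)·(x⁴ + 2x³ + x² + x) = x¹¹ + 2x⁹ + x⁸ + x⁶ + x⁵ + x⁴ + x³ + 2x.
Reduce using x⁸ ≡ x⁶ + x⁴ + x² + x + 1 (mod x⁸ + 2x⁶ + 2x⁴ + 2x² + 2x + 2).
Reduced: x⁷ + 2x⁶ + 2x⁵ + 2x³ + x² + 1.

x^7 + 2x^6 + 2x^5 + 2x^3 + x^2 + 1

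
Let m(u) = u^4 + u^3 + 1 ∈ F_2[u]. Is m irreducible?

Yes

Check for roots in F_2: m(0) = 1; m(1) = 1.
No roots, so no linear factors.
Monic irreducibles of degree 2 over GF(2): u^2 + u + 1.
None of them divide m (all give nonzero remainder).
No irreducible factor of degree ≤ 2 exists, so m is irreducible over GF(2).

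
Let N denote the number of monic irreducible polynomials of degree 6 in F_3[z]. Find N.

By the necklace-counting formula, N_3(6) = (1/6) Σ_{d|6} μ(6/d)·3^d.
Divisors of 6: 1, 2, 3, 6; μ(6/d) for each: 1, -1, -1, 1.
Σ = 3^1 − 3^2 − 3^3 + 3^6 = 696.
N = 696/6 = 116.

116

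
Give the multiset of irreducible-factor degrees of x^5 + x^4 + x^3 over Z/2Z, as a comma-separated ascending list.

1, 1, 1, 2

Write g(x) = x^5 + x^4 + x^3.
Roots in Z/2Z: g(0) = 0 → root; g(1) = 1.
Linear factors from roots: (x).
Complete factorization: g(x) = (x)^3·(x^2 + x + 1).
Factor degrees with multiplicity: 1 + 1 + 1 + 2 = 5.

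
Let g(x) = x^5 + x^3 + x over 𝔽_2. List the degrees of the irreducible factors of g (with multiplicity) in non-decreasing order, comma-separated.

Roots in 𝔽_2: g(0) = 0 → root; g(1) = 1.
Linear factors from roots: (x).
Complete factorization: g(x) = (x)·(x^2 + x + 1)^2.
Factor degrees with multiplicity: 1 + 2 + 2 = 5.

1, 2, 2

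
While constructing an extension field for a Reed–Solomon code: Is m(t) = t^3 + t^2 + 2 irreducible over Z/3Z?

Yes

Check for roots in Z/3Z: m(0) = 2; m(1) = 1; m(2) = 2.
No roots. A degree-3 polynomial over a field with no linear factor is irreducible.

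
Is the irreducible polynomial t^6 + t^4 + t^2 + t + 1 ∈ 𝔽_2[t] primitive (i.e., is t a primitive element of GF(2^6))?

Write f(t) = t^6 + t^4 + t^2 + t + 1.
|GF(2^6)^×| = 2^6 − 1 = 63. Prime factorization: 63 = 3^2·7.
f is primitive ⇔ t has order 63 in GF(2)[t]/(f), i.e. t^(63/q) ≠ 1 for each prime q | 63.
t^(21) mod f = 1
t^(9) mod f = t^4 + t^2 + t.
Since t^(21) = 1, the order of t divides 21 < 63; not primitive.

No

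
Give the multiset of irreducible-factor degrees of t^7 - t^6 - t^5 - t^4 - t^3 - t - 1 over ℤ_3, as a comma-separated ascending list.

Write h(t) = t^7 - t^6 - t^5 - t^4 - t^3 - t - 1.
Roots in ℤ_3: h(0) = 2; h(1) = 1; h(2) = 2.
Complete factorization: h(t) = (t^3 + t^2 + t - 1)·(t^4 + t^3 - t + 1).
Factor degrees with multiplicity: 3 + 4 = 7.

3, 4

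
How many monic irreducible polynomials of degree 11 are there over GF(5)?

By the necklace-counting formula, N_5(11) = (1/11) Σ_{d|11} μ(11/d)·5^d.
Divisors of 11: 1, 11; μ(11/d) for each: -1, 1.
Σ = − 5^1 + 5^11 = 48828120.
N = 48828120/11 = 4438920.

4438920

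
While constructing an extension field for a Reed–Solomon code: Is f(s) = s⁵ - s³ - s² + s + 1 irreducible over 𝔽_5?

Yes

Check for roots in 𝔽_5: f(0) = 1; f(1) = 1; f(2) = 3; f(3) = 1; f(4) = 4.
No roots, so no linear factors.
Degree-2 irreducible divisors: test the 10 monic irreducibles of degree 2 over GF(5).
None of them divide f (all give nonzero remainder).
No irreducible factor of degree ≤ 2 exists, so f is irreducible over GF(5).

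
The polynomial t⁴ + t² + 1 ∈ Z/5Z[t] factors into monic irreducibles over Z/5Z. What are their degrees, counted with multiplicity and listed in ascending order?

2, 2

Write h(t) = t⁴ + t² + 1.
Roots in Z/5Z: h(0) = 1; h(1) = 3; h(2) = 1; h(3) = 1; h(4) = 3.
Complete factorization: h(t) = (t² + t + 1)·(t² - t + 1).
Factor degrees with multiplicity: 2 + 2 = 4.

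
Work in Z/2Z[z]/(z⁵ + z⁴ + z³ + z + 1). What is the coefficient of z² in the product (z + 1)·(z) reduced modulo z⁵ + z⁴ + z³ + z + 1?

1

Multiply in Z/2Z[z]: (z + 1)·(z) = z² + z.
Reduced: z² + z.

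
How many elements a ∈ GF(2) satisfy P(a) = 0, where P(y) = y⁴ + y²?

Evaluate at each of the 2 elements of GF(2):
P(0) = 0 → root; P(1) = 0 → root.
Roots: {0, 1}.

2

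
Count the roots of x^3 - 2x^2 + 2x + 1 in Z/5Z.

Write h(x) = x^3 - 2x^2 + 2x + 1.
Evaluate at each of the 5 elements of Z/5Z:
h(0) = 1; h(1) = 2; h(2) = 0 → root; h(3) = 1; h(4) = 1.
Roots: {2}.

1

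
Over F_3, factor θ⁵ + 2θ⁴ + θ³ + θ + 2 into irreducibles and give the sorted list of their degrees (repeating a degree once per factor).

5

Write g(θ) = θ⁵ + 2θ⁴ + θ³ + θ + 2.
Roots in F_3: g(0) = 2; g(1) = 1; g(2) = 1.
Complete factorization: g(θ) = (θ⁵ + 2θ⁴ + θ³ + θ + 2).
Factor degrees with multiplicity: 5 = 5.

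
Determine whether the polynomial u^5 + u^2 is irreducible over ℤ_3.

No

Write P(u) = u^5 + u^2.
Check for roots in ℤ_3: P(0) = 0 → root; P(1) = 2; P(2) = 0 → root.
P(0) = 0, so (u) divides P(u); P is reducible.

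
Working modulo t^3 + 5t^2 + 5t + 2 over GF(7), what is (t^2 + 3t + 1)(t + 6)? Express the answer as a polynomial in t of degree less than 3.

4t^2 + 4

Multiply in GF(7)[t]: (t^2 + 3t + 1)·(t + 6) = t^3 + 2t^2 + 5t + 6.
Reduce using t^3 ≡ 2t^2 + 2t + 5 (mod t^3 + 5t^2 + 5t + 2).
Reduced: 4t^2 + 4.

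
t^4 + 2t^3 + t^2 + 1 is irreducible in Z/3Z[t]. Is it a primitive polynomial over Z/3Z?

Write f(t) = t^4 + 2t^3 + t^2 + 1.
|GF(3^4)^×| = 3^4 − 1 = 80. Prime factorization: 80 = 2^4·5.
f is primitive ⇔ t has order 80 in GF(3)[t]/(f), i.e. t^(80/q) ≠ 1 for each prime q | 80.
t^(40) mod f = 1
t^(16) mod f = t^3 + t^2 + 2t.
Since t^(40) = 1, the order of t divides 40 < 80; not primitive.

No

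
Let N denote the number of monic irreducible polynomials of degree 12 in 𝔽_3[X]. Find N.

44220

x^(3^12) − x is the product of all monic irreducibles of degree dividing 12; Möbius inversion gives N = (1/12) Σ μ(12/d)·3^d.
Divisors of 12: 1, 2, 3, 4, 6, 12; μ(12/d) for each: 0, 1, 0, -1, -1, 1.
Σ = 3^2 − 3^4 − 3^6 + 3^12 = 530640.
N = 530640/12 = 44220.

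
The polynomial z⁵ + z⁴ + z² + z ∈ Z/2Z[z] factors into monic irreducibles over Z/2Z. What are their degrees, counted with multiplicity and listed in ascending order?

Write g(z) = z⁵ + z⁴ + z² + z.
Roots in Z/2Z: g(0) = 0 → root; g(1) = 0 → root.
Linear factors from roots: (z), (z + 1).
Complete factorization: g(z) = (z)·(z + 1)^2·(z² + z + 1).
Factor degrees with multiplicity: 1 + 1 + 1 + 2 = 5.

1, 1, 1, 2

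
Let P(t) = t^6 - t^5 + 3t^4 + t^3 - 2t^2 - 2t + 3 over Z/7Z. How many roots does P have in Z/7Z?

Evaluate at each of the 7 elements of Z/7Z:
P(0) = 3; P(1) = 3; P(2) = 2; P(3) = 0 → root; P(4) = 3; P(5) = 2; P(6) = 0 → root.
Roots: {3, 6}.

2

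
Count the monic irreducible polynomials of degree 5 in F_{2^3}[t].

6552

By the necklace-counting formula, N_8(5) = (1/5) Σ_{d|5} μ(5/d)·8^d.
Divisors of 5: 1, 5; μ(5/d) for each: -1, 1.
Σ = − 8^1 + 8^5 = 32760.
N = 32760/5 = 6552.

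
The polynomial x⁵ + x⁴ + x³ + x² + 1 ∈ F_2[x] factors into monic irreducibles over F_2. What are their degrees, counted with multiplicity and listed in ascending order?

Write h(x) = x⁵ + x⁴ + x³ + x² + 1.
Roots in F_2: h(0) = 1; h(1) = 1.
Complete factorization: h(x) = (x⁵ + x⁴ + x³ + x² + 1).
Factor degrees with multiplicity: 5 = 5.

5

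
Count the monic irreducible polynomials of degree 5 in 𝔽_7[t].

3360

The number of monic irreducibles of degree 5 over GF(7) is (1/5)·Σ_{d∣5} μ(5/d) 7^d.
Divisors of 5: 1, 5; μ(5/d) for each: -1, 1.
Σ = − 7^1 + 7^5 = 16800.
N = 16800/5 = 3360.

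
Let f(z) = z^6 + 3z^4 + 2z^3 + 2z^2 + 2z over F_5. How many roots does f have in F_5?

4

Evaluate at each of the 5 elements of F_5:
f(0) = 0 → root; f(1) = 0 → root; f(2) = 0 → root; f(3) = 0 → root; f(4) = 2.
Roots: {0, 1, 2, 3}.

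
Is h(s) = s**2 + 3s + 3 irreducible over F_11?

Check each element of F_11 for a root: h(0)=3, h(1)=7, h(2)=2, h(3)=10, h(4)=9, h(5)=10, h(6)=2, h(7)=7, h(8)=3, h(9)=1, h(10)=1.
No roots. A degree-2 polynomial over a field with no linear factor is irreducible.

Yes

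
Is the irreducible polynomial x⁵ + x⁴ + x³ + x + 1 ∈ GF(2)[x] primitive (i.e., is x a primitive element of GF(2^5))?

Write f(x) = x⁵ + x⁴ + x³ + x + 1.
|GF(2^5)^×| = 2^5 − 1 = 31. Prime factorization: 31 = 31.
f is primitive ⇔ x has order 31 in GF(2)[x]/(f), i.e. x^(31/q) ≠ 1 for each prime q | 31.
x^(1) mod f = x.
None equal 1, so x has full order 31; f is primitive.

Yes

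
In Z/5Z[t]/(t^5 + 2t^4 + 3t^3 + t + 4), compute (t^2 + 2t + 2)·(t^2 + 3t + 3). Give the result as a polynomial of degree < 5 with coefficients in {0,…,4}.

Multiply in Z/5Z[t]: (t^2 + 2t + 2)·(t^2 + 3t + 3) = t^4 + t^2 + 2t + 1.
Reduced: t^4 + t^2 + 2t + 1.

t^4 + t^2 + 2t + 1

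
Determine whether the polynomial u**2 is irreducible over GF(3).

Write f(u) = u**2.
Check for roots in GF(3): f(0) = 0 → root; f(1) = 1; f(2) = 1.
f(0) = 0, so (u) divides f(u); f is reducible.

No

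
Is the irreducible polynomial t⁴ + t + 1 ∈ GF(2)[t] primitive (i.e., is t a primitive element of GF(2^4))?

Yes

Write f(t) = t⁴ + t + 1.
|GF(2^4)^×| = 2^4 − 1 = 15. Prime factorization: 15 = 3·5.
f is primitive ⇔ t has order 15 in GF(2)[t]/(f), i.e. t^(15/q) ≠ 1 for each prime q | 15.
t^(5) mod f = t² + t.
t^(3) mod f = t³.
None equal 1, so t has full order 15; f is primitive.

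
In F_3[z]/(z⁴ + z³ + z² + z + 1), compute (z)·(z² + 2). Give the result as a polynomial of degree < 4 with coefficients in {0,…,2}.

z^3 + 2z

Multiply in F_3[z]: (z)·(z² + 2) = z³ + 2z.
Reduced: z³ + 2z.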